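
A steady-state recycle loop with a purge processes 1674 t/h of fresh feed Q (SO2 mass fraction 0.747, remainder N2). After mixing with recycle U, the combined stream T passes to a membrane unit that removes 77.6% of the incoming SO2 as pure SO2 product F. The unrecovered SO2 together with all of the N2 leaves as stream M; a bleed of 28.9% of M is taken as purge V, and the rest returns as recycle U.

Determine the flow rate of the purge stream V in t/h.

519.8 t/h

N2 enters only via Q and leaves only via the purge: 1674×0.253 = 0.289×(N2 in M), and the membrane unit passes all N2, so N2 in T = N2 in M = 1465.5 t/h.
SO2 in T: m_A = 1674×0.747 + (1−0.289)·(1−0.776)·m_A, so m_A = 1250.5/0.8407 = 1487.4 t/h.
M = (1−0.776)×1487.4 + 1465.5 = 1798.6 t/h.
Purge V = 0.289×1798.6 = 519.81 t/h.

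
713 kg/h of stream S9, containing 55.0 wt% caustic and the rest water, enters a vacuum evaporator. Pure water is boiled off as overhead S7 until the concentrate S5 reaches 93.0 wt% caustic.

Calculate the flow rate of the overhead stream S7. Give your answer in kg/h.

caustic is conserved: 713×0.550 = 392.15 kg/h all reports to the concentrate.
Concentrate = 392.15/(target fraction) = 421.67 kg/h.
Overhead = 713 − 421.67 = 291.33 kg/h.

291.3 kg/h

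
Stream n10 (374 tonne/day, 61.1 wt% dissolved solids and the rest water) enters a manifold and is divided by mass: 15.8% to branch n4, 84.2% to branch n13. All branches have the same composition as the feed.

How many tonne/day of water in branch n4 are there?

22.99 tonne/day

Branch n4 total = 0.158×374 = 59.092 tonne/day.
water in n4 = 0.389×59.092 = 22.987 tonne/day.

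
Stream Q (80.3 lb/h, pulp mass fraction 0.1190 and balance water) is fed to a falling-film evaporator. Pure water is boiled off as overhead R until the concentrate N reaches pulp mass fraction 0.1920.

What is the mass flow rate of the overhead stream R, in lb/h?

30.53 lb/h

pulp is conserved: 80.3×0.119 = 9.5557 lb/h all reports to the concentrate.
Concentrate = 9.5557/(target fraction) = 49.769 lb/h.
Overhead = 80.3 − 49.769 = 30.531 lb/h.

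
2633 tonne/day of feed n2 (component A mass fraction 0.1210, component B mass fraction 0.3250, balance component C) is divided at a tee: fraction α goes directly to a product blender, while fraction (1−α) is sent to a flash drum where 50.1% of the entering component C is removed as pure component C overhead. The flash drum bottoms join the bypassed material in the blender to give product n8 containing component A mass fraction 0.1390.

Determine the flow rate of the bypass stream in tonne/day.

1405 tonne/day

All 2633×0.121 = 318.59 tonne/day of component A reaches n8, so n8 = 318.59/0.139 = 2292 tonne/day and vapour = 340.96 tonne/day.
The evaporator receives (1−α)·2633 of feed at 0.554 component C and removes 0.501 of that component C:
0.501×0.554×(1−α)×2633 = 340.96
(1−α) = 340.96/730.8 = 0.4666;  α = 0.5334.
Bypass flow = 0.5334×2633 = 1404.5 tonne/day.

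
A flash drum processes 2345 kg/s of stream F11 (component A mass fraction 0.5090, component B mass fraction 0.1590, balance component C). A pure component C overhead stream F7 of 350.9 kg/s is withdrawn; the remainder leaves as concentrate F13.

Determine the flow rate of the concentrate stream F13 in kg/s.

Concentrate = 2345 − 350.9 = 1994.1 kg/s.

1994 kg/s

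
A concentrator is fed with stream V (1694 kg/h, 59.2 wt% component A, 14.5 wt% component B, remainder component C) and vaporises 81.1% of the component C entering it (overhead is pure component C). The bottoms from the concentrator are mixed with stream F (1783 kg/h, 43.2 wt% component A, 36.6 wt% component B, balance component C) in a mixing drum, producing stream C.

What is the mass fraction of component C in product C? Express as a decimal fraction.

Vapour removed = 0.811×0.263×1694 = 361.32 kg/h; concentrate = 1332.7 kg/h.
component C reaching the mixer = 84.204 (from concentrate) + 1783×0.202 = 444.37 kg/h.
Product flow = 1332.7 + 1783 = 3115.7 kg/h; component C fraction = 0.1426.

0.1426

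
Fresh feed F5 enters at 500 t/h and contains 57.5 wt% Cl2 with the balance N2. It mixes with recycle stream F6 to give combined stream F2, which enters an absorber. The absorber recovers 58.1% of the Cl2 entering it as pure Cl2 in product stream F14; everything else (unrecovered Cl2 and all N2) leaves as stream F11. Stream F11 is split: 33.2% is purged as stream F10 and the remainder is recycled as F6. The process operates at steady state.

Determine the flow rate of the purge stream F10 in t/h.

268 t/h

N2 enters only via F5 and leaves only via the purge: 500×0.425 = 0.332×(N2 in F11), and the absorber passes all N2, so N2 in F2 = N2 in F11 = 640.06 t/h.
Cl2 in F2: m_A = 500×0.575 + (1−0.332)·(1−0.581)·m_A, so m_A = 287.5/0.7201 = 399.25 t/h.
F11 = (1−0.581)×399.25 + 640.06 = 807.34 t/h.
Purge F10 = 0.332×807.34 = 268.04 t/h.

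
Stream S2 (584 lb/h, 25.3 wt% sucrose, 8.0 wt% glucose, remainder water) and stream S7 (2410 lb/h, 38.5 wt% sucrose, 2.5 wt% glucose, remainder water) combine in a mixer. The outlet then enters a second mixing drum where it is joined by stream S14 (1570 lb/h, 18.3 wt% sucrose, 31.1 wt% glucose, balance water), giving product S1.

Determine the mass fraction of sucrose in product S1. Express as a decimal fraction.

0.299

Overall, product flow = 4564 lb/h.
sucrose in = 584×0.253 + 2410×0.385 + 1570×0.183 = 1362.9 lb/h.
sucrose fraction in S1 = 0.299.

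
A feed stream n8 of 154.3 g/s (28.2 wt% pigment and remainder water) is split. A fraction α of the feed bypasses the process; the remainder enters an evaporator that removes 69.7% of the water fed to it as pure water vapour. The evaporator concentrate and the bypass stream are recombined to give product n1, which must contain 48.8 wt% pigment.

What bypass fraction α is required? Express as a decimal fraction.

0.156

All 154.3×0.282 = 43.513 g/s of pigment reaches n1, so n1 = 43.513/0.488 = 89.165 g/s and vapour = 65.135 g/s.
The evaporator receives (1−α)·154.3 of feed at 0.718 water and removes 0.697 of that water:
0.697×0.718×(1−α)×154.3 = 65.135
(1−α) = 65.135/77.219 = 0.8435;  α = 0.1565.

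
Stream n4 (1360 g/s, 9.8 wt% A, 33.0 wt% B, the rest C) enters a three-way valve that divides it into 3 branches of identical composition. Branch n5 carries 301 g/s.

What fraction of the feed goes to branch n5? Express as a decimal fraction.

Fraction to n5 = 301/1360 = 0.2213.

0.221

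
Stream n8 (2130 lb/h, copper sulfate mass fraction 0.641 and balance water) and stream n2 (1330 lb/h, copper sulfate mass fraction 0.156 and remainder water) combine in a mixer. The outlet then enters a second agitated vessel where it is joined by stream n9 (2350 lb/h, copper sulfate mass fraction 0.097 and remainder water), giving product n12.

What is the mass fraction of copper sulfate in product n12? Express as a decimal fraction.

0.310

Overall, product flow = 5810 lb/h.
copper sulfate in = 2130×0.641 + 1330×0.156 + 2350×0.097 = 1800.8 lb/h.
copper sulfate fraction in n12 = 0.310.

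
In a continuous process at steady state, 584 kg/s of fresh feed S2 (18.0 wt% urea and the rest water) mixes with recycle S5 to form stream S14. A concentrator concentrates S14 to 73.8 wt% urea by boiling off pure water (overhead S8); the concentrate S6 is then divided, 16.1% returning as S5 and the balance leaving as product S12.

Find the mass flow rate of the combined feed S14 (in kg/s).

611.3 kg/s

Overall urea balance (none leaves overhead): urea in fresh feed = urea in product, i.e. 584×0.180 = (1−0.161)·S6·0.738.
S6 = 105.12/(0.738×0.839) = 169.77 kg/s.
Recycle S5 = 0.161×169.77 = 27.333 kg/s.
Combined feed S14 = 584 + 27.333 = 611.33 kg/s.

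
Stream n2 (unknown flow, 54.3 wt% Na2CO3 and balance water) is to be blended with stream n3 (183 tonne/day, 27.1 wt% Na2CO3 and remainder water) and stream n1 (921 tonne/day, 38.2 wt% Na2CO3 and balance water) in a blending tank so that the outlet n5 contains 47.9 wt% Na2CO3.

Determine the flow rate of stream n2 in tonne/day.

1991 tonne/day

Let n2 be the unknown flow. Total out = 1104 + n2.
Na2CO3 balance: 401.42 + 0.543·n2 = 0.479·(1104 + n2)
(0.543 − 0.479)·n2 = 0.479×1104 − 401.42 = 127.4
n2 = 127.4 / 0.064 = 1990.6 tonne/day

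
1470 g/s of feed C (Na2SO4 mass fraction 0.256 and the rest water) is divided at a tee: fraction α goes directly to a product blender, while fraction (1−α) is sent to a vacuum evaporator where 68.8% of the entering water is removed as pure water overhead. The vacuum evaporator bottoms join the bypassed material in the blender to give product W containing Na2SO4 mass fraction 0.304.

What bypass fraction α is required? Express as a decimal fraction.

All 1470×0.256 = 376.32 g/s of Na2SO4 reaches W, so W = 376.32/0.304 = 1237.9 g/s and vapour = 232.11 g/s.
The evaporator receives (1−α)·1470 of feed at 0.744 water and removes 0.688 of that water:
0.688×0.744×(1−α)×1470 = 232.11
(1−α) = 232.11/752.45 = 0.3085;  α = 0.6915.

0.692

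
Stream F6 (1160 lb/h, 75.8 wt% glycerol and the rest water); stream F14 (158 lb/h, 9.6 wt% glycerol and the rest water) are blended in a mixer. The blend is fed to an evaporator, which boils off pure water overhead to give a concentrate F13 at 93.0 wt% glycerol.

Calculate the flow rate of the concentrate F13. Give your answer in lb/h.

glycerol entering = 1160×0.758 + 158×0.096 = 894.45 lb/h.
All glycerol reports to F13, so F13 = 894.45/0.930 = 961.77 lb/h.

961.8 lb/h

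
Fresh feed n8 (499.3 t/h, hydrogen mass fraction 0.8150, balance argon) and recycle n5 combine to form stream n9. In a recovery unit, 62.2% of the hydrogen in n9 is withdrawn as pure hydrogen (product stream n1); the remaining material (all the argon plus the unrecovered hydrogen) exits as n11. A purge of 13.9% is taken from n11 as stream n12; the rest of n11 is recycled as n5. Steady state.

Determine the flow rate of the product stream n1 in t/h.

hydrogen in n9: m_A = 499.3×0.815 + (1−0.139)·(1−0.622)·m_A, so m_A = 406.93/0.6745 = 603.27 t/h.
Product n1 = 0.622×603.27 = 375.23 t/h.

375.2 t/h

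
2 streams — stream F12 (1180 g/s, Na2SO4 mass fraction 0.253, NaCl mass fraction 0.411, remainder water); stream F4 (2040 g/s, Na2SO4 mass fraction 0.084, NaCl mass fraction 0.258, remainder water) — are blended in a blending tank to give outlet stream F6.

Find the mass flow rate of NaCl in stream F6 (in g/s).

NaCl out = NaCl in = 1180×0.411 + 2040×0.258 = 1011.3 g/s.

1011 g/s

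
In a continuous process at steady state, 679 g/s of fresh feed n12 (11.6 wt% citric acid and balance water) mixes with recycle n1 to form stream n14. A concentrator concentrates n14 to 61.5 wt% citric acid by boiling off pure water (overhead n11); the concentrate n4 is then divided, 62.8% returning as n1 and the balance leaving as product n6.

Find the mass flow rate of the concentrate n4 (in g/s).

344.3 g/s

Overall citric acid balance (none leaves overhead): citric acid in fresh feed = citric acid in product, i.e. 679×0.116 = (1−0.628)·n4·0.615.
n4 = 78.764/(0.615×0.372) = 344.28 g/s.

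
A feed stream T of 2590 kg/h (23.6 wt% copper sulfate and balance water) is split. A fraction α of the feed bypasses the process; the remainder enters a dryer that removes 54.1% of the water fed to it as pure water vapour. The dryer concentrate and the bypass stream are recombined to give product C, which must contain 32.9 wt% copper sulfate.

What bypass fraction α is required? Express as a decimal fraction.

All 2590×0.236 = 611.24 kg/h of copper sulfate reaches C, so C = 611.24/0.329 = 1857.9 kg/h and vapour = 732.13 kg/h.
The evaporator receives (1−α)·2590 of feed at 0.764 water and removes 0.541 of that water:
0.541×0.764×(1−α)×2590 = 732.13
(1−α) = 732.13/1070.5 = 0.6839;  α = 0.3161.

0.316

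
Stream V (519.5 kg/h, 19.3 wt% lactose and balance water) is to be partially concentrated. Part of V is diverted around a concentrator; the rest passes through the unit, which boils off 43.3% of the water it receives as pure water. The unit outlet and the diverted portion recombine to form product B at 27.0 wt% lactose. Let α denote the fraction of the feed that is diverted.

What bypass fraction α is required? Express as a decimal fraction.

0.184

All 519.5×0.193 = 100.26 kg/h of lactose reaches B, so B = 100.26/0.270 = 371.35 kg/h and vapour = 148.15 kg/h.
The evaporator receives (1−α)·519.5 of feed at 0.807 water and removes 0.433 of that water:
0.433×0.807×(1−α)×519.5 = 148.15
(1−α) = 148.15/181.53 = 0.8161;  α = 0.1839.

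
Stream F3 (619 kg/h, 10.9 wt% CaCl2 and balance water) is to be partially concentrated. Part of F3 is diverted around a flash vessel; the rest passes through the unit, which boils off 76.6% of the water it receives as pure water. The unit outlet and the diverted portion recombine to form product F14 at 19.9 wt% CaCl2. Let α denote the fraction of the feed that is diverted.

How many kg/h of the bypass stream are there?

208.8 kg/h

All 619×0.109 = 67.471 kg/h of CaCl2 reaches F14, so F14 = 67.471/0.199 = 339.05 kg/h and vapour = 279.95 kg/h.
The evaporator receives (1−α)·619 of feed at 0.891 water and removes 0.766 of that water:
0.766×0.891×(1−α)×619 = 279.95
(1−α) = 279.95/422.47 = 0.6626;  α = 0.3374.
Bypass flow = 0.3374×619 = 208.82 kg/h.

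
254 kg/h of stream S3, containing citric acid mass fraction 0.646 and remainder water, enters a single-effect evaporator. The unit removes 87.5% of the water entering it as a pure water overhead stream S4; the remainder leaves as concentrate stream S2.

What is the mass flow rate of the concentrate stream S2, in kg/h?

175.3 kg/h

water entering = 254×0.354 = 89.916 kg/h; overhead removed = 0.875×89.916 = 78.677 kg/h.
Concentrate = 254 − 78.677 = 175.32 kg/h.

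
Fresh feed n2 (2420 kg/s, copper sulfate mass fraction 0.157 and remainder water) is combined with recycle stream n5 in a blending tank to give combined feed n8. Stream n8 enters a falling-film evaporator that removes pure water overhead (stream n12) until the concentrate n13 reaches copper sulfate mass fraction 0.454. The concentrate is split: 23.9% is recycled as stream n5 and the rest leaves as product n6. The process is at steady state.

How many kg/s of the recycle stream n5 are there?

262.8 kg/s

Overall copper sulfate balance (none leaves overhead): copper sulfate in fresh feed = copper sulfate in product, i.e. 2420×0.157 = (1−0.239)·n13·0.454.
n13 = 379.94/(0.454×0.761) = 1099.7 kg/s.
Recycle n5 = 0.239×1099.7 = 262.83 kg/s.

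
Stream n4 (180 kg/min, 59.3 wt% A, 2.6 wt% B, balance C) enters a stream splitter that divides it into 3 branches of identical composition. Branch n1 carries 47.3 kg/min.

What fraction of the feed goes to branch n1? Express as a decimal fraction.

0.263

Fraction to n1 = 47.3/180 = 0.2628.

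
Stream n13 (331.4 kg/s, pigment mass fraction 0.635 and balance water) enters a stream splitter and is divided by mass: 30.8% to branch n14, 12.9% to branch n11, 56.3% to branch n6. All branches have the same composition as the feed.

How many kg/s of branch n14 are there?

102.1 kg/s

Branch n14 flow = 0.308×331.4 = 102.07 kg/s.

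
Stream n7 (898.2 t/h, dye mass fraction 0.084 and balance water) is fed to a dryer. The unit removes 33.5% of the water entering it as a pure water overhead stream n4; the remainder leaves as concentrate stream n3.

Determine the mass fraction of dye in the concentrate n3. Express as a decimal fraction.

dye is not removed: 898.2×0.084 = 75.449 t/h of dye enters n3.
water entering = 898.2×0.916 = 822.75 t/h; overhead removed = 0.335×822.75 = 275.62 t/h.
Concentrate = 898.2 − 275.62 = 622.58 t/h.
Mass fraction = 75.449/622.58 = 0.121.

0.121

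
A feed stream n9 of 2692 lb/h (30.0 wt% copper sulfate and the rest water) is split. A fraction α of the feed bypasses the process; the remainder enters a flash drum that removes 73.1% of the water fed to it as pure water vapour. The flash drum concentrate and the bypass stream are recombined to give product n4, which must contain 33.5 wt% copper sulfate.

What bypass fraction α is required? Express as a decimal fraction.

All 2692×0.300 = 807.6 lb/h of copper sulfate reaches n4, so n4 = 807.6/0.335 = 2410.7 lb/h and vapour = 281.25 lb/h.
The evaporator receives (1−α)·2692 of feed at 0.700 water and removes 0.731 of that water:
0.731×0.700×(1−α)×2692 = 281.25
(1−α) = 281.25/1377.5 = 0.2042;  α = 0.7958.

0.796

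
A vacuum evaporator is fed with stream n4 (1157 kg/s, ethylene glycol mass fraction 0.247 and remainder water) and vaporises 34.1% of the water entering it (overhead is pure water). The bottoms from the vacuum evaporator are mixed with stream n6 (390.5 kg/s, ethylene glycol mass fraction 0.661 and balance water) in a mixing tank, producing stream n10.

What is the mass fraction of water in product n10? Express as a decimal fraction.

0.565

Vapour removed = 0.341×0.753×1157 = 297.09 kg/s; concentrate = 859.91 kg/s.
water reaching the mixer = 574.13 (from concentrate) + 390.5×0.339 = 706.51 kg/s.
Product flow = 859.91 + 390.5 = 1250.4 kg/s; water fraction = 0.565.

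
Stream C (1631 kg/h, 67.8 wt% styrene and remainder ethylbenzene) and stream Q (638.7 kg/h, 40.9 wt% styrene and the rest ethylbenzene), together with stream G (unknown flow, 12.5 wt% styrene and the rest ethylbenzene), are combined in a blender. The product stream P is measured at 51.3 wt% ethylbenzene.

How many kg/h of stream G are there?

Let G be the unknown flow. Total out = 2269.7 + G.
ethylbenzene balance: 902.65 + 0.875·G = 0.513·(2269.7 + G)
(0.875 − 0.513)·G = 0.513×2269.7 − 902.65 = 261.7
G = 261.7 / 0.362 = 722.93 kg/h

722.9 kg/h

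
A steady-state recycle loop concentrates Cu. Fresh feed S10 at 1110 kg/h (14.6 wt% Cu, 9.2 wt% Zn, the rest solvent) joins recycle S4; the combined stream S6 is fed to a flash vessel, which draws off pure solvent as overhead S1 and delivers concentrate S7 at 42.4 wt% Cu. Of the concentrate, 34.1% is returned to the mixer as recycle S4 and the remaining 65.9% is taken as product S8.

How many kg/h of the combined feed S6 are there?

1308 kg/h

Overall Cu balance (none leaves overhead): Cu in fresh feed = Cu in product, i.e. 1110×0.146 = (1−0.341)·S7·0.424.
S7 = 162.06/(0.424×0.659) = 580 kg/h.
Recycle S4 = 0.341×580 = 197.78 kg/h.
Combined feed S6 = 1110 + 197.78 = 1307.8 kg/h.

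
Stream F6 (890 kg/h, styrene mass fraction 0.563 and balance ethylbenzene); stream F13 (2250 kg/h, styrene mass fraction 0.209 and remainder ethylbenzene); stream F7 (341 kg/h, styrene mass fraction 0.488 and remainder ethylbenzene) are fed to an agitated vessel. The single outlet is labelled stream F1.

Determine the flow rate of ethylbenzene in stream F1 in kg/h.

ethylbenzene out = ethylbenzene in = 890×0.437 + 2250×0.791 + 341×0.512 = 2343.3 kg/h.

2343 kg/h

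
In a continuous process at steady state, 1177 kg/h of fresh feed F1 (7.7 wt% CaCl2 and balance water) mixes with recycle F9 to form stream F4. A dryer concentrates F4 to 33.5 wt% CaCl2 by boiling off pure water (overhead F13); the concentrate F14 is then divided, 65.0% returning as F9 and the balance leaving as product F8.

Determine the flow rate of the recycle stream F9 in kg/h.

Overall CaCl2 balance (none leaves overhead): CaCl2 in fresh feed = CaCl2 in product, i.e. 1177×0.077 = (1−0.650)·F14·0.335.
F14 = 90.629/(0.335×0.350) = 772.96 kg/h.
Recycle F9 = 0.650×772.96 = 502.42 kg/h.

502.4 kg/h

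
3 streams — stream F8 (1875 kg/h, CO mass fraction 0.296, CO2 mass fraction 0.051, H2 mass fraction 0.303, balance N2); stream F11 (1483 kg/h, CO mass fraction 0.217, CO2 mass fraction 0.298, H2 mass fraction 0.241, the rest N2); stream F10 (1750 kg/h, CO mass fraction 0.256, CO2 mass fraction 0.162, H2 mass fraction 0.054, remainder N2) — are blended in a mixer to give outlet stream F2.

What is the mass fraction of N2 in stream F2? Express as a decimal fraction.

Total flow out = 1875 + 1483 + 1750 = 5108 kg/h.
N2 in = 1875×0.350 + 1483×0.244 + 1750×0.528 = 1942.1 kg/h.
N2 mass fraction in F2 = 1942.1/5108 = 0.380.

0.380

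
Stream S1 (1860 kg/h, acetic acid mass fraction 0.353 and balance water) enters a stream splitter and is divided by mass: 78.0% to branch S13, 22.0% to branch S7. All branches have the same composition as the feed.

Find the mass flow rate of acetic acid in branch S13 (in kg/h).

512.1 kg/h

Branch S13 total = 0.780×1860 = 1450.8 kg/h.
acetic acid in S13 = 0.353×1450.8 = 512.13 kg/h.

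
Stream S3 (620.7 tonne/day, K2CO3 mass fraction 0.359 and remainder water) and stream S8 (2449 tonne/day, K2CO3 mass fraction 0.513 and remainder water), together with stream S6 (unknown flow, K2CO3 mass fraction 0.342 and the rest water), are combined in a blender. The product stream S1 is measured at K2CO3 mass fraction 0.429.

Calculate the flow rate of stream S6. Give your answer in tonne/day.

1865 tonne/day

Let S6 be the unknown flow. Total out = 3069.7 + S6.
K2CO3 balance: 1479.2 + 0.342·S6 = 0.429·(3069.7 + S6)
(0.342 − 0.429)·S6 = 0.429×3069.7 − 1479.2 = -162.27
S6 = -162.27 / -0.087 = 1865.1 tonne/day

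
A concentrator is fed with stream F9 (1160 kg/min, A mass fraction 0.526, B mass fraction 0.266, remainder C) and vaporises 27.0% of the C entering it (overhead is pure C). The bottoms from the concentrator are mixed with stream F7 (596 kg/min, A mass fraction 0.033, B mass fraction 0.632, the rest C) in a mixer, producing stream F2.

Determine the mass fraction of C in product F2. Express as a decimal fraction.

0.222

Vapour removed = 0.270×0.208×1160 = 65.146 kg/min; concentrate = 1094.9 kg/min.
C reaching the mixer = 176.13 (from concentrate) + 596×0.335 = 375.79 kg/min.
Product flow = 1094.9 + 596 = 1690.9 kg/min; C fraction = 0.222.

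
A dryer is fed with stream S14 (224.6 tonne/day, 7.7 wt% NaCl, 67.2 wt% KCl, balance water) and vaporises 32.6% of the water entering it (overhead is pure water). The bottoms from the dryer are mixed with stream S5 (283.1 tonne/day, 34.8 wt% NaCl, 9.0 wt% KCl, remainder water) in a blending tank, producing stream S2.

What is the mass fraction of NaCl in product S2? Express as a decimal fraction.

0.237

Vapour removed = 0.326×0.251×224.6 = 18.378 tonne/day; concentrate = 206.22 tonne/day.
NaCl reaching the mixer = 17.294 (from concentrate) + 283.1×0.348 = 115.81 tonne/day.
Product flow = 206.22 + 283.1 = 489.32 tonne/day; NaCl fraction = 0.237.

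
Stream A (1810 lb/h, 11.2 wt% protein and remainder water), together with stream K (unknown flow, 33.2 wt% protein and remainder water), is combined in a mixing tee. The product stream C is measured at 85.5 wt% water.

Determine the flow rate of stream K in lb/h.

319.4 lb/h

Let K be the unknown flow. Total out = 1810 + K.
water balance: 1607.3 + 0.668·K = 0.855·(1810 + K)
(0.668 − 0.855)·K = 0.855×1810 − 1607.3 = -59.73
K = -59.73 / -0.187 = 319.41 lb/h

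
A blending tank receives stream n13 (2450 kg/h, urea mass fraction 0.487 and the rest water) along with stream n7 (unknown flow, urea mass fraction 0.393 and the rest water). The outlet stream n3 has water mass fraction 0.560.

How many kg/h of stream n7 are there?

Let n7 be the unknown flow. Total out = 2450 + n7.
water balance: 1256.9 + 0.607·n7 = 0.560·(2450 + n7)
(0.607 − 0.560)·n7 = 0.560×2450 − 1256.9 = 115.15
n7 = 115.15 / 0.047 = 2450 kg/h

2450 kg/h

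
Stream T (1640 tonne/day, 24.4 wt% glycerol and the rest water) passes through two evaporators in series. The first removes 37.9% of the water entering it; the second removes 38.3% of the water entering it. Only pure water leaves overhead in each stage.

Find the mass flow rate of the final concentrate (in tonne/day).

water in feed = 1640×0.756 = 1239.8 tonne/day.
After stage 1: water left = (1−0.379)×1239.8 = 769.94; stream total = 1170.1 tonne/day.
After stage 2: water left = (1−0.383)×769.94 = 475.05; final concentrate = 875.21 tonne/day.

875.2 tonne/day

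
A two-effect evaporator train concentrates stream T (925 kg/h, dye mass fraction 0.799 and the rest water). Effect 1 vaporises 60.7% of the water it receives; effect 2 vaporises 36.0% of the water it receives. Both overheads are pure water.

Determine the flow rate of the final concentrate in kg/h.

water in feed = 925×0.201 = 185.93 kg/h.
After stage 1: water left = (1−0.607)×185.93 = 73.069; stream total = 812.14 kg/h.
After stage 2: water left = (1−0.360)×73.069 = 46.764; final concentrate = 785.84 kg/h.

785.8 kg/h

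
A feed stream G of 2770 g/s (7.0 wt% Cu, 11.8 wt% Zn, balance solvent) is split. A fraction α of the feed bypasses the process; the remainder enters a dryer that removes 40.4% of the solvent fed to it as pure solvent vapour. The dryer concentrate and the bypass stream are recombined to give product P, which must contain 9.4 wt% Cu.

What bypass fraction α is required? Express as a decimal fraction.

All 2770×0.070 = 193.9 g/s of Cu reaches P, so P = 193.9/0.094 = 2062.8 g/s and vapour = 707.23 g/s.
The evaporator receives (1−α)·2770 of feed at 0.812 solvent and removes 0.404 of that solvent:
0.404×0.812×(1−α)×2770 = 707.23
(1−α) = 707.23/908.69 = 0.7783;  α = 0.2217.

0.222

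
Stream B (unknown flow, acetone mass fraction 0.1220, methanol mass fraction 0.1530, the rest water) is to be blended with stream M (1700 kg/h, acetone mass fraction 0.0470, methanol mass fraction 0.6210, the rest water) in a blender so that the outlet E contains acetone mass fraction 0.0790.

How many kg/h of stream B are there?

1265 kg/h

Let B be the unknown flow. Total out = 1700 + B.
acetone balance: 79.9 + 0.122·B = 0.079·(1700 + B)
(0.122 − 0.079)·B = 0.079×1700 − 79.9 = 54.4
B = 54.4 / 0.043 = 1265.1 kg/h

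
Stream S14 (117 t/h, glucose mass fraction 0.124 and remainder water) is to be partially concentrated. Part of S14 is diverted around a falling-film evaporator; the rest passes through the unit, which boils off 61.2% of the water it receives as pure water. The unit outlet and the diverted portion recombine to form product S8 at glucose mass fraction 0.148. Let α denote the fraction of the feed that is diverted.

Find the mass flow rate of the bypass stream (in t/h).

All 117×0.124 = 14.508 t/h of glucose reaches S8, so S8 = 14.508/0.148 = 98.027 t/h and vapour = 18.973 t/h.
The evaporator receives (1−α)·117 of feed at 0.876 water and removes 0.612 of that water:
0.612×0.876×(1−α)×117 = 18.973
(1−α) = 18.973/62.725 = 0.3025;  α = 0.6975.
Bypass flow = 0.6975×117 = 81.61 t/h.

81.61 t/h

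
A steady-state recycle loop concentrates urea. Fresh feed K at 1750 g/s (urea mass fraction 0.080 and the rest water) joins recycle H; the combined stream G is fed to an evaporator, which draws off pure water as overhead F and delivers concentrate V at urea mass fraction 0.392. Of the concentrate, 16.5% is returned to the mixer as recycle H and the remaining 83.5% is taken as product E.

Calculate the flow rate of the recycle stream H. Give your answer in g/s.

70.57 g/s

Overall urea balance (none leaves overhead): urea in fresh feed = urea in product, i.e. 1750×0.080 = (1−0.165)·V·0.392.
V = 140/(0.392×0.835) = 427.72 g/s.
Recycle H = 0.165×427.72 = 70.573 g/s.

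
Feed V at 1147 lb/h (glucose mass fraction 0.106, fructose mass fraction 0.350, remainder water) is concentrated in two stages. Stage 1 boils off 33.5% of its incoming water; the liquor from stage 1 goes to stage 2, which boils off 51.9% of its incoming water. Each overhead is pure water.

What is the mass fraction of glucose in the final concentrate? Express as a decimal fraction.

0.168

water in feed = 1147×0.544 = 623.97 lb/h.
After stage 1: water left = (1−0.335)×623.97 = 414.94; stream total = 937.97 lb/h.
After stage 2: water left = (1−0.519)×414.94 = 199.59; final concentrate = 722.62 lb/h.
glucose fraction = 121.58/722.62 = 0.168.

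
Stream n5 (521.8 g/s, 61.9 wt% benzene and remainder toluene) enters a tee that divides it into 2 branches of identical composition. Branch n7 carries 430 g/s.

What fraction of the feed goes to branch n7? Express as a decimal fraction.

0.824

Fraction to n7 = 430/521.8 = 0.8241.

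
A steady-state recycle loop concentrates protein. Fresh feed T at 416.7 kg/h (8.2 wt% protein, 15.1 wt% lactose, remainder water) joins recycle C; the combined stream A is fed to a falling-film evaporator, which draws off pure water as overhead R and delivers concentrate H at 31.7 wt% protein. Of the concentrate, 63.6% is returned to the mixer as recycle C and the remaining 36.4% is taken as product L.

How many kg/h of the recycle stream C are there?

188.3 kg/h

Overall protein balance (none leaves overhead): protein in fresh feed = protein in product, i.e. 416.7×0.082 = (1−0.636)·H·0.317.
H = 34.169/(0.317×0.364) = 296.13 kg/h.
Recycle C = 0.636×296.13 = 188.34 kg/h.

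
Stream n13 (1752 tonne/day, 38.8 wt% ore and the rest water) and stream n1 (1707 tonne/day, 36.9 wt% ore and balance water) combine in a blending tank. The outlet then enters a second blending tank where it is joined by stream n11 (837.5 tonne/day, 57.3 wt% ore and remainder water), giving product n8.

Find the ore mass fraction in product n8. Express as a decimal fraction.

Overall, product flow = 4296.5 tonne/day.
ore in = 1752×0.388 + 1707×0.369 + 837.5×0.573 = 1789.5 tonne/day.
ore fraction in n8 = 0.417.

0.417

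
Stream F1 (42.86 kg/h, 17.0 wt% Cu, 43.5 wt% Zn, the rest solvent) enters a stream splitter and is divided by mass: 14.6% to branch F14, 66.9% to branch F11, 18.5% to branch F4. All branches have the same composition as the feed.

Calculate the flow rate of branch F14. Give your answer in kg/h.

Branch F14 flow = 0.146×42.86 = 6.2576 kg/h.

6.258 kg/h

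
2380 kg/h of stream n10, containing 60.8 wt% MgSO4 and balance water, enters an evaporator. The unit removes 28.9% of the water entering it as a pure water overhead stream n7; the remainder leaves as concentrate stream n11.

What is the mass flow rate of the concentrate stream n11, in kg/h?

2110 kg/h

water entering = 2380×0.392 = 932.96 kg/h; overhead removed = 0.289×932.96 = 269.63 kg/h.
Concentrate = 2380 − 269.63 = 2110.4 kg/h.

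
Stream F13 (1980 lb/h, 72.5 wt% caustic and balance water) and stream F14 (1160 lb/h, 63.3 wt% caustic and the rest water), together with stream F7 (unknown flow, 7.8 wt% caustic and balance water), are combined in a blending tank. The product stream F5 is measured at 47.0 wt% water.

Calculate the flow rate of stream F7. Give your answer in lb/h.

1119 lb/h

Let F7 be the unknown flow. Total out = 3140 + F7.
water balance: 970.22 + 0.922·F7 = 0.470·(3140 + F7)
(0.922 − 0.470)·F7 = 0.470×3140 − 970.22 = 505.58
F7 = 505.58 / 0.452 = 1118.5 lb/h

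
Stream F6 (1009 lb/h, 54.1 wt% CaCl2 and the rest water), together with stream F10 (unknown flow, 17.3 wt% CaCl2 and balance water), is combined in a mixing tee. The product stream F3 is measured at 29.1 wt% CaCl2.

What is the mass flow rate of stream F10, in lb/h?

2138 lb/h

Let F10 be the unknown flow. Total out = 1009 + F10.
CaCl2 balance: 545.87 + 0.173·F10 = 0.291·(1009 + F10)
(0.173 − 0.291)·F10 = 0.291×1009 − 545.87 = -252.25
F10 = -252.25 / -0.118 = 2137.7 lb/h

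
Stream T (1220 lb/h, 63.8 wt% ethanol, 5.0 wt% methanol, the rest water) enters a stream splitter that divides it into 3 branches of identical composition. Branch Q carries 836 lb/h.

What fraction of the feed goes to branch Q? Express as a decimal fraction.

Fraction to Q = 836/1220 = 0.6852.

0.685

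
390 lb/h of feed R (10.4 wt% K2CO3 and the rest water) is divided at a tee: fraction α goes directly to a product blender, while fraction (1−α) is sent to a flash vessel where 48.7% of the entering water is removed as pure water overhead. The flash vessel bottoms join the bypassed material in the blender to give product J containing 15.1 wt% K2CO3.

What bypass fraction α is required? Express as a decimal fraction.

0.287

All 390×0.104 = 40.56 lb/h of K2CO3 reaches J, so J = 40.56/0.151 = 268.61 lb/h and vapour = 121.39 lb/h.
The evaporator receives (1−α)·390 of feed at 0.896 water and removes 0.487 of that water:
0.487×0.896×(1−α)×390 = 121.39
(1−α) = 121.39/170.18 = 0.7133;  α = 0.2867.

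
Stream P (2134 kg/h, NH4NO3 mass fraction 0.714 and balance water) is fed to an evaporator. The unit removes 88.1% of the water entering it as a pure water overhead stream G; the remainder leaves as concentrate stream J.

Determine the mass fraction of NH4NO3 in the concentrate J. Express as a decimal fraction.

0.955

NH4NO3 is not removed: 2134×0.714 = 1523.7 kg/h of NH4NO3 enters J.
water entering = 2134×0.286 = 610.32 kg/h; overhead removed = 0.881×610.32 = 537.7 kg/h.
Concentrate = 2134 − 537.7 = 1596.3 kg/h.
Mass fraction = 1523.7/1596.3 = 0.955.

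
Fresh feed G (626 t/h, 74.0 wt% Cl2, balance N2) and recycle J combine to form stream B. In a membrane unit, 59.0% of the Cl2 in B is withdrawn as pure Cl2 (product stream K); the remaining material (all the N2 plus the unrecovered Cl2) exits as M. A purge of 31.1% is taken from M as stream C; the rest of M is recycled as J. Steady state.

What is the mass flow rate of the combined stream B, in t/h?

N2 enters only via G and leaves only via the purge: 626×0.260 = 0.311×(N2 in M), and the membrane unit passes all N2, so N2 in B = N2 in M = 523.34 t/h.
Cl2 in B: m_A = 626×0.740 + (1−0.311)·(1−0.590)·m_A, so m_A = 463.24/0.7175 = 645.62 t/h.
B = 645.62 + 523.34 = 1169 t/h.

1169 t/h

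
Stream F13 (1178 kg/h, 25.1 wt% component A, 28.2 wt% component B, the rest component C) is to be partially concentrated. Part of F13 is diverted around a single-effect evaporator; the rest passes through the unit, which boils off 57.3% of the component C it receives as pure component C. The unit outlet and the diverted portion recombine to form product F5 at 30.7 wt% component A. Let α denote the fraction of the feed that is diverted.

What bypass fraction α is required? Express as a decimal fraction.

0.318

All 1178×0.251 = 295.68 kg/h of component A reaches F5, so F5 = 295.68/0.307 = 963.12 kg/h and vapour = 214.88 kg/h.
The evaporator receives (1−α)·1178 of feed at 0.467 component C and removes 0.573 of that component C:
0.573×0.467×(1−α)×1178 = 214.88
(1−α) = 214.88/315.22 = 0.6817;  α = 0.3183.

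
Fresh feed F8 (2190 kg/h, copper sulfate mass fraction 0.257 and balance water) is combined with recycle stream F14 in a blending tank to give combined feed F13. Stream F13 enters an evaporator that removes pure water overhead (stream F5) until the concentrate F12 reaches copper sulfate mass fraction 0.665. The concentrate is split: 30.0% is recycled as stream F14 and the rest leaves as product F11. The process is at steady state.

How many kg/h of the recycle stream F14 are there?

362.7 kg/h

Overall copper sulfate balance (none leaves overhead): copper sulfate in fresh feed = copper sulfate in product, i.e. 2190×0.257 = (1−0.300)·F12·0.665.
F12 = 562.83/(0.665×0.700) = 1209.1 kg/h.
Recycle F14 = 0.300×1209.1 = 362.73 kg/h.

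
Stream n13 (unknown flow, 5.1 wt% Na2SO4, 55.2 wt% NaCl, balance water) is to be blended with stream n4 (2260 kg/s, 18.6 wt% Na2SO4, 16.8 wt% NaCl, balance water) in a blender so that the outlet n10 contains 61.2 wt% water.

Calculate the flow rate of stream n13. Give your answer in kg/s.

Let n13 be the unknown flow. Total out = 2260 + n13.
water balance: 1460 + 0.397·n13 = 0.612·(2260 + n13)
(0.397 − 0.612)·n13 = 0.612×2260 − 1460 = -76.84
n13 = -76.84 / -0.215 = 357.4 kg/s

357.4 kg/s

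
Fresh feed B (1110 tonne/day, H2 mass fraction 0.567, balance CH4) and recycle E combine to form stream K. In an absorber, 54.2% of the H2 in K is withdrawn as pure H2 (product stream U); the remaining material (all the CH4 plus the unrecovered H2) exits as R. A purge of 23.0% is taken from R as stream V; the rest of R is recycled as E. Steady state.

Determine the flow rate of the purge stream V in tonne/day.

CH4 enters only via B and leaves only via the purge: 1110×0.433 = 0.230×(CH4 in R), and the absorber passes all CH4, so CH4 in K = CH4 in R = 2089.7 tonne/day.
H2 in K: m_A = 1110×0.567 + (1−0.230)·(1−0.542)·m_A, so m_A = 629.37/0.6473 = 972.24 tonne/day.
R = (1−0.542)×972.24 + 2089.7 = 2535 tonne/day.
Purge V = 0.230×2535 = 583.05 tonne/day.

583 tonne/day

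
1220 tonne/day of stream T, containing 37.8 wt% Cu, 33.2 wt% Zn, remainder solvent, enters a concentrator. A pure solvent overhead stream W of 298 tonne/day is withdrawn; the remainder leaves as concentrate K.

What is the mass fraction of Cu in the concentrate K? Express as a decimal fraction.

0.5002

Cu is not removed: 1220×0.378 = 461.16 tonne/day of Cu enters K.
Concentrate = 1220 − 298 = 922 tonne/day.
Mass fraction = 461.16/922 = 0.5002.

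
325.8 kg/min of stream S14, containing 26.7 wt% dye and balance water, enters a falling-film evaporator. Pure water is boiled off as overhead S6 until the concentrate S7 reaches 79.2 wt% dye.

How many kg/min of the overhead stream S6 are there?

dye is conserved: 325.8×0.267 = 86.989 kg/min all reports to the concentrate.
Concentrate = 86.989/(target fraction) = 109.83 kg/min.
Overhead = 325.8 − 109.83 = 215.97 kg/min.

216 kg/min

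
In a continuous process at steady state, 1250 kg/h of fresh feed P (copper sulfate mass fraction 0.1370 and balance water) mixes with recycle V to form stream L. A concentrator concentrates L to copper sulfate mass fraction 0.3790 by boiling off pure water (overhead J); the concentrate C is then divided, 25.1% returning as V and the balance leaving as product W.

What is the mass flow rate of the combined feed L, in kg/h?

1401 kg/h

Overall copper sulfate balance (none leaves overhead): copper sulfate in fresh feed = copper sulfate in product, i.e. 1250×0.137 = (1−0.251)·C·0.379.
C = 171.25/(0.379×0.749) = 603.27 kg/h.
Recycle V = 0.251×603.27 = 151.42 kg/h.
Combined feed L = 1250 + 151.42 = 1401.4 kg/h.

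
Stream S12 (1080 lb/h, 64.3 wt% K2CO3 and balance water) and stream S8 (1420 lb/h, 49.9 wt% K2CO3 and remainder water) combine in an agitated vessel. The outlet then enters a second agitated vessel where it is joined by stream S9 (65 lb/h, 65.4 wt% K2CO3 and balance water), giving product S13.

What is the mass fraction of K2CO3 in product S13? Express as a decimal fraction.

0.5636

Overall, product flow = 2565 lb/h.
K2CO3 in = 1080×0.643 + 1420×0.499 + 65×0.654 = 1445.5 lb/h.
K2CO3 fraction in S13 = 0.5636.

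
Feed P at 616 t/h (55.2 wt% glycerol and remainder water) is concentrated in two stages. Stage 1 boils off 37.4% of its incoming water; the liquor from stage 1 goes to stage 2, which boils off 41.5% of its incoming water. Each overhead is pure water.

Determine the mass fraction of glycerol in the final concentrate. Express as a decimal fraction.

water in feed = 616×0.448 = 275.97 t/h.
After stage 1: water left = (1−0.374)×275.97 = 172.76; stream total = 512.79 t/h.
After stage 2: water left = (1−0.415)×172.76 = 101.06; final concentrate = 441.09 t/h.
glycerol fraction = 340.03/441.09 = 0.771.

0.771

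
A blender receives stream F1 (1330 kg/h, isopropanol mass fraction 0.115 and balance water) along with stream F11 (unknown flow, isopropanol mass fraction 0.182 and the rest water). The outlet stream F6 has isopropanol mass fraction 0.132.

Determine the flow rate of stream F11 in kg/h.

Let F11 be the unknown flow. Total out = 1330 + F11.
isopropanol balance: 152.95 + 0.182·F11 = 0.132·(1330 + F11)
(0.182 − 0.132)·F11 = 0.132×1330 − 152.95 = 22.61
F11 = 22.61 / 0.050 = 452.2 kg/h

452.2 kg/h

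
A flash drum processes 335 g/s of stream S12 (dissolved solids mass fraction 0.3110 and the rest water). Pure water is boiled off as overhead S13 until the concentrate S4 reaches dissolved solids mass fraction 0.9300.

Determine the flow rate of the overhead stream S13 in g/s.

dissolved solids is conserved: 335×0.311 = 104.19 g/s all reports to the concentrate.
Concentrate = 104.19/(target fraction) = 112.03 g/s.
Overhead = 335 − 112.03 = 222.97 g/s.

223 g/s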